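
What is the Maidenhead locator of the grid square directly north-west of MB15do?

Longitude subsquare d = 3; −1 → 2 = c.
Latitude subsquare o = 14; +1 → 15 = p.

MB15cp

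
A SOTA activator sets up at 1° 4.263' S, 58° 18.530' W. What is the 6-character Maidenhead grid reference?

Offset from 180°W / 90°S: lon 121.6912°, lat 88.9290°.
Field: lon ⌊121.6912/20⌋ = 6 → G; lat ⌊88.9290/10⌋ = 8 → I.
Square: lon ⌊1.6912/2⌋ = 0; lat ⌊8.9290/1⌋ = 8.
Subsquare: lon ⌊1.6912/0.0833333⌋ = 20 → u; lat ⌊0.9290/0.0416667⌋ = 22 → w.

GI08uw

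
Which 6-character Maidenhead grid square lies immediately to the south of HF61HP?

Latitude subsquare p = 15; −1 → 14 = o.
The longitude characters are unchanged.

HF61ho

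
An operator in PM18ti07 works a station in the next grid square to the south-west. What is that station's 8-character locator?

Longitude extended square 0; −1 → -1, wraps to 9, carry into subsquare.
Longitude subsquare t = 19; −1 → 18 = s.
Latitude extended square 7; −1 → 6.

PM18si96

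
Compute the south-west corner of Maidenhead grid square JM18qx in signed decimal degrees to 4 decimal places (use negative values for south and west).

38.9583, 3.3333

Field J=9, M=12: +9·20° lon, +12·10° lat → SW at lon 0°, lat 30°.
Square 1, 8: +1·2° lon, +8·1° lat → SW at lon 2°, lat 38°.
Subsquare q=16, x=23: +16·0.0833333° lon, +23·0.0416667° lat → SW at lon 3.33333°, lat 38.9583°.
latitude 38.9583, longitude 3.3333.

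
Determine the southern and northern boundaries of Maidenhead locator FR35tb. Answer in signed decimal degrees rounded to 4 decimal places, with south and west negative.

Field F=5, R=17: +5·20° lon, +17·10° lat → SW at lon -80°, lat 80°.
Square 3, 5: +3·2° lon, +5·1° lat → SW at lon -74°, lat 85°.
Subsquare t=19, b=1: +19·0.0833333° lon, +1·0.0416667° lat → SW at lon -72.4167°, lat 85.0417°.
Cell spans 0.0833333° lon × 0.0416667° lat.
south 85.0417, north 85.0833.

85.0417, 85.0833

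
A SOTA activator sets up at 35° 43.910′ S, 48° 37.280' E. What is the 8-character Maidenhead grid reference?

LF44hg44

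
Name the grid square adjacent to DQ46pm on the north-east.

Longitude subsquare p = 15; +1 → 16 = q.
Latitude subsquare m = 12; +1 → 13 = n.

DQ46qn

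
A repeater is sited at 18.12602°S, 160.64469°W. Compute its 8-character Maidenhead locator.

AH91qu29

Shift to the Maidenhead origin (180°W, 90°S): lon 19.35531, lat 71.87398.
Field: lon ⌊19.35531/20⌋ = 0 → A; lat ⌊71.87398/10⌋ = 7 → H.
Square: lon ⌊19.35531/2⌋ = 9; lat ⌊1.87398/1⌋ = 1.
Subsquare: lon ⌊1.35531/0.0833333⌋ = 16 → q; lat ⌊0.87398/0.0416667⌋ = 20 → u.
Extended square: lon ⌊0.02198/0.00833333⌋ = 2; lat ⌊0.04065/0.00416667⌋ = 9.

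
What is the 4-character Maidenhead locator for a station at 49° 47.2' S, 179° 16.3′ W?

AE00

Offset from 180°W / 90°S: lon 0.73°, lat 40.21°.
Field: lon ⌊0.73/20⌋ = 0 → A; lat ⌊40.21/10⌋ = 4 → E.
Square: lon ⌊0.73/2⌋ = 0; lat ⌊0.21/1⌋ = 0.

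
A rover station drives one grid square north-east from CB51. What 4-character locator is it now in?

Longitude square 5; +1 → 6.
Latitude square 1; +1 → 2.

CB62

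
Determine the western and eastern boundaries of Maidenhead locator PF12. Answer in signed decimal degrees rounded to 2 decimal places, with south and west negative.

122.00, 124.00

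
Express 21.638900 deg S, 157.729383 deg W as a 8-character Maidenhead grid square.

BG18di26

Offset from 180°W / 90°S: lon 22.27062°, lat 68.36110°.
Field: lon ⌊22.27062/20⌋ = 1 → B; lat ⌊68.36110/10⌋ = 6 → G.
Square: lon ⌊2.27062/2⌋ = 1; lat ⌊8.36110/1⌋ = 8.
Subsquare: lon ⌊0.27062/0.0833333⌋ = 3 → d; lat ⌊0.36110/0.0416667⌋ = 8 → i.
Extended square: lon ⌊0.02062/0.00833333⌋ = 2; lat ⌊0.02777/0.00416667⌋ = 6.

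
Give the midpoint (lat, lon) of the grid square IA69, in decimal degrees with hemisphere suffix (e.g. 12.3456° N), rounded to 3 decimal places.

80.500° S, 7.000° W

Field I=8, A=0: +8·20° lon, +0·10° lat → SW at lon -20°, lat -90°.
Square 6, 9: +6·2° lon, +9·1° lat → SW at lon -8°, lat -81°.
Cell spans 2° lon × 1° lat. Centre is SW corner plus half of each.
latitude 80.500° S, longitude 7.000° W.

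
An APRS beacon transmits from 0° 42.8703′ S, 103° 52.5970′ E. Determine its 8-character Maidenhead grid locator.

Shift to the Maidenhead origin (180°W, 90°S): lon 283.87662, lat 89.28549.
Field: lon ⌊283.87662/20⌋ = 14 → O; lat ⌊89.28549/10⌋ = 8 → I.
Square: lon ⌊3.87662/2⌋ = 1; lat ⌊9.28549/1⌋ = 9.
Subsquare: lon ⌊1.87662/0.0833333⌋ = 22 → w; lat ⌊0.28549/0.0416667⌋ = 6 → g.
Extended square: lon ⌊0.04328/0.00833333⌋ = 5; lat ⌊0.03549/0.00416667⌋ = 8.

OI19wg58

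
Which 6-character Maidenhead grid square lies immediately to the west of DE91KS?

DE91js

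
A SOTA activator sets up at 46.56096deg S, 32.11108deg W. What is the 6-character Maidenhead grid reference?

HE33wk

Add 180° to longitude and 90° to latitude: 147.8889, 43.4390.
Field (20°×10°, letters A–R): lon ⌊147.8889/20⌋ = 7 → H; lat ⌊43.4390/10⌋ = 4 → E.
Square (2°×1°, digits 0–9): lon ⌊7.8889/2⌋ = 3; lat ⌊3.4390/1⌋ = 3.
Subsquare (5′×2.5′, letters a–x): lon ⌊1.8889/0.0833333⌋ = 22 → w; lat ⌊0.4390/0.0416667⌋ = 10 → k.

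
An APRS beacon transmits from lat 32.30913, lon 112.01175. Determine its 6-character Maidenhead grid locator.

Offset from 180°W / 90°S: lon 292.0118°, lat 122.3091°.
Field: 292.0118/20 → 14 → O, 122.3091/10 → 12 → M; chars OM.
Square: 12.0118/2 → 6, 2.3091/1 → 2; chars 62.
Subsquare: 0.0118/0.0833333 → 0 → a, 0.3091/0.0416667 → 7 → h; chars ah.

OM62ah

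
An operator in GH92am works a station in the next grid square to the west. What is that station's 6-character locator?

GH82xm

Longitude subsquare a = 0; −1 → -1, wraps to 23 = x, carry into square.
Longitude square 9; −1 → 8.
The latitude characters are unchanged.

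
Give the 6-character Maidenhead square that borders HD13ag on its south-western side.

Longitude subsquare a = 0; −1 → -1, wraps to 23 = x, carry into square.
Longitude square 1; −1 → 0.
Latitude subsquare g = 6; −1 → 5 = f.

HD03xf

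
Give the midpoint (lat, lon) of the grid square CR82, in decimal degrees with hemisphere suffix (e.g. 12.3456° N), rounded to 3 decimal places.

82.500° N, 123.000° W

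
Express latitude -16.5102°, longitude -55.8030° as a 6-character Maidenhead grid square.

GH23cl

Add 180° to longitude and 90° to latitude: 124.1970, 73.4898.
Field: 124.1970/20 → 6 → G, 73.4898/10 → 7 → H; chars GH.
Square: 4.1970/2 → 2, 3.4898/1 → 3; chars 23.
Subsquare: 0.1970/0.0833333 → 2 → c, 0.4898/0.0416667 → 11 → l; chars cl.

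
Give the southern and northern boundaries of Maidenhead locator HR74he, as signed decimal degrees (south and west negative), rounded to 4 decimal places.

84.1667, 84.2083

Field H=7, R=17: +7·20° lon, +17·10° lat → SW at lon -40°, lat 80°.
Square 7, 4: +7·2° lon, +4·1° lat → SW at lon -26°, lat 84°.
Subsquare h=7, e=4: +7·0.0833333° lon, +4·0.0416667° lat → SW at lon -25.4167°, lat 84.1667°.
Cell spans 0.0833333° lon × 0.0416667° lat.
south 84.1667, north 84.2083.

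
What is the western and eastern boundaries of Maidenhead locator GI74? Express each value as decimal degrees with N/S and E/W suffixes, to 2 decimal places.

46.00° W, 44.00° W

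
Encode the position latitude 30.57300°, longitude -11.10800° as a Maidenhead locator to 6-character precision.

Shift to the Maidenhead origin (180°W, 90°S): lon 168.8920, lat 120.5730.
Field (20°×10°, letters A–R): lon ⌊168.8920/20⌋ = 8 → I; lat ⌊120.5730/10⌋ = 12 → M.
Square (2°×1°, digits 0–9): lon ⌊8.8920/2⌋ = 4; lat ⌊0.5730/1⌋ = 0.
Subsquare (5′×2.5′, letters a–x): lon ⌊0.8920/0.0833333⌋ = 10 → k; lat ⌊0.5730/0.0416667⌋ = 13 → n.

IM40kn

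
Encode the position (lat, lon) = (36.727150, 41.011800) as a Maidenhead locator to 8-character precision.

LM06mr14

Add 180° to longitude and 90° to latitude: 221.01180, 126.72715.
Field: 221.01180/20 → 11 → L, 126.72715/10 → 12 → M; chars LM.
Square: 1.01180/2 → 0, 6.72715/1 → 6; chars 06.
Subsquare: 1.01180/0.0833333 → 12 → m, 0.72715/0.0416667 → 17 → r; chars mr.
Extended square: 0.01180/0.00833333 → 1, 0.01882/0.00416667 → 4; chars 14.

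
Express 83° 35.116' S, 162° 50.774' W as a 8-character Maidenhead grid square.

AA86nj89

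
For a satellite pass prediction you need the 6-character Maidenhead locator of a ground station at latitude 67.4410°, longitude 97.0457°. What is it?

NP87mk

Shift to the Maidenhead origin (180°W, 90°S): lon 277.0457, lat 157.4410.
Field: lon ⌊277.0457/20⌋ = 13 → N; lat ⌊157.4410/10⌋ = 15 → P.
Square: lon ⌊17.0457/2⌋ = 8; lat ⌊7.4410/1⌋ = 7.
Subsquare: lon ⌊1.0457/0.0833333⌋ = 12 → m; lat ⌊0.4410/0.0416667⌋ = 10 → k.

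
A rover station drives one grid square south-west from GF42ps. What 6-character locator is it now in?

Longitude subsquare p = 15; −1 → 14 = o.
Latitude subsquare s = 18; −1 → 17 = r.

GF42or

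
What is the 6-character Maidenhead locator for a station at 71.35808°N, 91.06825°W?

Offset from 180°W / 90°S: lon 88.9317°, lat 161.3581°.
Field: lon ⌊88.9317/20⌋ = 4 → E; lat ⌊161.3581/10⌋ = 16 → Q.
Square: lon ⌊8.9317/2⌋ = 4; lat ⌊1.3581/1⌋ = 1.
Subsquare: lon ⌊0.9317/0.0833333⌋ = 11 → l; lat ⌊0.3581/0.0416667⌋ = 8 → i.

EQ41li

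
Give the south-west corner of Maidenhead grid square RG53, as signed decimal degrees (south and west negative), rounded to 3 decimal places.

-27.000, 170.000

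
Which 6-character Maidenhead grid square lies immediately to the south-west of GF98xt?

GF98ws

Longitude subsquare x = 23; −1 → 22 = w.
Latitude subsquare t = 19; −1 → 18 = s.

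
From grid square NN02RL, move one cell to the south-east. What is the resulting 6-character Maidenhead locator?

Longitude subsquare r = 17; +1 → 18 = s.
Latitude subsquare l = 11; −1 → 10 = k.

NN02sk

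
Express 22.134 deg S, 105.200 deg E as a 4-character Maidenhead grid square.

OG27

Shift to the Maidenhead origin (180°W, 90°S): lon 285.20, lat 67.87.
Field: lon ⌊285.20/20⌋ = 14 → O; lat ⌊67.87/10⌋ = 6 → G.
Square: lon ⌊5.20/2⌋ = 2; lat ⌊7.87/1⌋ = 7.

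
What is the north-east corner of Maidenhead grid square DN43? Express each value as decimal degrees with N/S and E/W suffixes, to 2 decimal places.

44.00° N, 110.00° W

Field D=3, N=13: +3·20° lon, +13·10° lat → SW at lon -120°, lat 40°.
Square 4, 3: +4·2° lon, +3·1° lat → SW at lon -112°, lat 43°.
Cell spans 2° lon × 1° lat. NE corner is SW corner plus one full cell.
latitude 44.00° N, longitude 110.00° W.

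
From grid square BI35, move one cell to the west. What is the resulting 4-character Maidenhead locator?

BI25

Longitude square 3; −1 → 2.
The latitude characters are unchanged.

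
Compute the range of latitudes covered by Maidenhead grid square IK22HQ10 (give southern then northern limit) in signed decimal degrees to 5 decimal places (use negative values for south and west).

Field I=8, K=10: +8·20° lon, +10·10° lat → SW at lon -20°, lat 10°.
Square 2, 2: +2·2° lon, +2·1° lat → SW at lon -16°, lat 12°.
Subsquare h=7, q=16: +7·0.0833333° lon, +16·0.0416667° lat → SW at lon -15.4167°, lat 12.6667°.
Extended square 1, 0: +1·0.00833333° lon, +0·0.00416667° lat → SW at lon -15.4083°, lat 12.6667°.
Cell spans 0.00833333° lon × 0.00416667° lat.
south 12.66667, north 12.67083.

12.66667, 12.67083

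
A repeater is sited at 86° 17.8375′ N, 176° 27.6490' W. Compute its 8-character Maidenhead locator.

AR16sh41

Shift to the Maidenhead origin (180°W, 90°S): lon 3.53918, lat 176.29729.
Field: 3.53918/20 → 0 → A, 176.29729/10 → 17 → R; chars AR.
Square: 3.53918/2 → 1, 6.29729/1 → 6; chars 16.
Subsquare: 1.53918/0.0833333 → 18 → s, 0.29729/0.0416667 → 7 → h; chars sh.
Extended square: 0.03918/0.00833333 → 4, 0.00562/0.00416667 → 1; chars 41.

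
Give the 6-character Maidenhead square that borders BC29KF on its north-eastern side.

BC29lg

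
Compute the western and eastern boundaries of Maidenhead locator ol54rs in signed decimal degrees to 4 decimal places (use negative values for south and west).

111.4167, 111.5000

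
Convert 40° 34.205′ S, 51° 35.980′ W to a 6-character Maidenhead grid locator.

GE49ek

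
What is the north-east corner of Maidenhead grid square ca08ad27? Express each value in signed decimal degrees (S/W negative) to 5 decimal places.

-81.84167, -139.97500

Field C=2, A=0: +2·20° lon, +0·10° lat → SW at lon -140°, lat -90°.
Square 0, 8: +0·2° lon, +8·1° lat → SW at lon -140°, lat -82°.
Subsquare a=0, d=3: +0·0.0833333° lon, +3·0.0416667° lat → SW at lon -140°, lat -81.875°.
Extended square 2, 7: +2·0.00833333° lon, +7·0.00416667° lat → SW at lon -139.983°, lat -81.8458°.
Cell spans 0.00833333° lon × 0.00416667° lat. NE corner is SW corner plus one full cell.
latitude -81.84167, longitude -139.97500.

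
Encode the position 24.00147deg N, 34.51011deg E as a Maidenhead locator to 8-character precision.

KL74ga10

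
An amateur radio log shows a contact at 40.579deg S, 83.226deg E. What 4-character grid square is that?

Offset from 180°W / 90°S: lon 263.23°, lat 49.42°.
Field: 263.23/20 → 13 → N, 49.42/10 → 4 → E; chars NE.
Square: 3.23/2 → 1, 9.42/1 → 9; chars 19.

NE19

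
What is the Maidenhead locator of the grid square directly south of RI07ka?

Latitude subsquare a = 0; −1 → -1, wraps to 23 = x, carry into square.
Latitude square 7; −1 → 6.
The longitude characters are unchanged.

RI06kx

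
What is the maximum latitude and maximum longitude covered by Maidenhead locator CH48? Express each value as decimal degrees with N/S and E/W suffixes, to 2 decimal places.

Field C=2, H=7: +2·20° lon, +7·10° lat → SW at lon -140°, lat -20°.
Square 4, 8: +4·2° lon, +8·1° lat → SW at lon -132°, lat -12°.
Cell spans 2° lon × 1° lat. NE corner is SW corner plus one full cell.
latitude 11.00° S, longitude 130.00° W.

11.00° S, 130.00° W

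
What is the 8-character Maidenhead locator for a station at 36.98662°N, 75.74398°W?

FM26dx06

Add 180° to longitude and 90° to latitude: 104.25602, 126.98662.
Field: 104.25602/20 → 5 → F, 126.98662/10 → 12 → M; chars FM.
Square: 4.25602/2 → 2, 6.98662/1 → 6; chars 26.
Subsquare: 0.25602/0.0833333 → 3 → d, 0.98662/0.0416667 → 23 → x; chars dx.
Extended square: 0.00602/0.00833333 → 0, 0.02829/0.00416667 → 6; chars 06.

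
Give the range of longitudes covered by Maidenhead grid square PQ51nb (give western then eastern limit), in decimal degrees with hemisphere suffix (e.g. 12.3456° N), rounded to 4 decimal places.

131.0833° E, 131.1667° E

Field P=15, Q=16: +15·20° lon, +16·10° lat → SW at lon 120°, lat 70°.
Square 5, 1: +5·2° lon, +1·1° lat → SW at lon 130°, lat 71°.
Subsquare n=13, b=1: +13·0.0833333° lon, +1·0.0416667° lat → SW at lon 131.083°, lat 71.0417°.
Cell spans 0.0833333° lon × 0.0416667° lat.
west 131.0833° E, east 131.1667° E.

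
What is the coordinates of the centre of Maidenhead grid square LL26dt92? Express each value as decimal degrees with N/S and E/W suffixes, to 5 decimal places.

Field L=11, L=11: +11·20° lon, +11·10° lat → SW at lon 40°, lat 20°.
Square 2, 6: +2·2° lon, +6·1° lat → SW at lon 44°, lat 26°.
Subsquare d=3, t=19: +3·0.0833333° lon, +19·0.0416667° lat → SW at lon 44.25°, lat 26.7917°.
Extended square 9, 2: +9·0.00833333° lon, +2·0.00416667° lat → SW at lon 44.325°, lat 26.8°.
Cell spans 0.00833333° lon × 0.00416667° lat. Centre is SW corner plus half of each.
latitude 26.80208° N, longitude 44.32917° E.

26.80208° N, 44.32917° E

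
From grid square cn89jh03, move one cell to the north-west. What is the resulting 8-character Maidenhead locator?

CN89ih94

Longitude extended square 0; −1 → -1, wraps to 9, carry into subsquare.
Longitude subsquare j = 9; −1 → 8 = i.
Latitude extended square 3; +1 → 4.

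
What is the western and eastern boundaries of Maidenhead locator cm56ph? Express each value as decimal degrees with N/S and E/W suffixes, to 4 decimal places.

Field C=2, M=12: +2·20° lon, +12·10° lat → SW at lon -140°, lat 30°.
Square 5, 6: +5·2° lon, +6·1° lat → SW at lon -130°, lat 36°.
Subsquare p=15, h=7: +15·0.0833333° lon, +7·0.0416667° lat → SW at lon -128.75°, lat 36.2917°.
Cell spans 0.0833333° lon × 0.0416667° lat.
west 128.7500° W, east 128.6667° W.

128.7500° W, 128.6667° W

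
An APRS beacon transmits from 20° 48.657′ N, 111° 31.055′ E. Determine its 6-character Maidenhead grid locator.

OL50st

Shift to the Maidenhead origin (180°W, 90°S): lon 291.5176, lat 110.8109.
Field: lon ⌊291.5176/20⌋ = 14 → O; lat ⌊110.8109/10⌋ = 11 → L.
Square: lon ⌊11.5176/2⌋ = 5; lat ⌊0.8109/1⌋ = 0.
Subsquare: lon ⌊1.5176/0.0833333⌋ = 18 → s; lat ⌊0.8109/0.0416667⌋ = 19 → t.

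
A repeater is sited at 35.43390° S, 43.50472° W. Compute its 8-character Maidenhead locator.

Shift to the Maidenhead origin (180°W, 90°S): lon 136.49528, lat 54.56610.
Field (20°×10°, letters A–R): 136.49528/20 → 6 → G, 54.56610/10 → 5 → F; chars GF.
Square (2°×1°, digits 0–9): 16.49528/2 → 8, 4.56610/1 → 4; chars 84.
Subsquare (5′×2.5′, letters a–x): 0.49528/0.0833333 → 5 → f, 0.56610/0.0416667 → 13 → n; chars fn.
Extended square (30″×15″, digits 0–9): 0.07861/0.00833333 → 9, 0.02443/0.00416667 → 5; chars 95.

GF84fn95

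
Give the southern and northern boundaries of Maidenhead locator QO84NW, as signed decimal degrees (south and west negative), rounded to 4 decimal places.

54.9167, 54.9583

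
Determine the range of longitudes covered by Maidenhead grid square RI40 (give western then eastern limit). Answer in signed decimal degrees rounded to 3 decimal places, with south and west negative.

168.000, 170.000

Field R=17, I=8: +17·20° lon, +8·10° lat → SW at lon 160°, lat -10°.
Square 4, 0: +4·2° lon, +0·1° lat → SW at lon 168°, lat -10°.
Cell spans 2° lon × 1° lat.
west 168.000, east 170.000.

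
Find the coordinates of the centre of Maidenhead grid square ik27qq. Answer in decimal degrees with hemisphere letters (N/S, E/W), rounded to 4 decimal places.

17.6875° N, 14.6250° W

Field I=8, K=10: +8·20° lon, +10·10° lat → SW at lon -20°, lat 10°.
Square 2, 7: +2·2° lon, +7·1° lat → SW at lon -16°, lat 17°.
Subsquare q=16, q=16: +16·0.0833333° lon, +16·0.0416667° lat → SW at lon -14.6667°, lat 17.6667°.
Cell spans 0.0833333° lon × 0.0416667° lat. Centre is SW corner plus half of each.
latitude 17.6875° N, longitude 14.6250° W.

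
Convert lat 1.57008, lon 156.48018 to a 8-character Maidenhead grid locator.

QJ81fn76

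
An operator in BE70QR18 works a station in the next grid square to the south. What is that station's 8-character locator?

Latitude extended square 8; −1 → 7.
The longitude characters are unchanged.

BE70qr17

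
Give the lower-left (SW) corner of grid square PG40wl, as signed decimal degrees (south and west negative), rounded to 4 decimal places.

Field P=15, G=6: +15·20° lon, +6·10° lat → SW at lon 120°, lat -30°.
Square 4, 0: +4·2° lon, +0·1° lat → SW at lon 128°, lat -30°.
Subsquare w=22, l=11: +22·0.0833333° lon, +11·0.0416667° lat → SW at lon 129.833°, lat -29.5417°.
latitude -29.5417, longitude 129.8333.

-29.5417, 129.8333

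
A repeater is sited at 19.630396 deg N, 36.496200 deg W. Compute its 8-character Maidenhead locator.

HK19sp01

Add 180° to longitude and 90° to latitude: 143.50380, 109.63040.
Field (20°×10°, letters A–R): lon ⌊143.50380/20⌋ = 7 → H; lat ⌊109.63040/10⌋ = 10 → K.
Square (2°×1°, digits 0–9): lon ⌊3.50380/2⌋ = 1; lat ⌊9.63040/1⌋ = 9.
Subsquare (5′×2.5′, letters a–x): lon ⌊1.50380/0.0833333⌋ = 18 → s; lat ⌊0.63040/0.0416667⌋ = 15 → p.
Extended square (30″×15″, digits 0–9): lon ⌊0.00380/0.00833333⌋ = 0; lat ⌊0.00540/0.00416667⌋ = 1.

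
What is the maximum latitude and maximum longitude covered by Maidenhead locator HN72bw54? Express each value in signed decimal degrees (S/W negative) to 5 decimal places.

42.93750, -25.86667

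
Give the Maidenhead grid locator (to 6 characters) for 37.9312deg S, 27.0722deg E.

KF32mb

Add 180° to longitude and 90° to latitude: 207.0722, 52.0688.
Field: 207.0722/20 → 10 → K, 52.0688/10 → 5 → F; chars KF.
Square: 7.0722/2 → 3, 2.0688/1 → 2; chars 32.
Subsquare: 1.0722/0.0833333 → 12 → m, 0.0688/0.0416667 → 1 → b; chars mb.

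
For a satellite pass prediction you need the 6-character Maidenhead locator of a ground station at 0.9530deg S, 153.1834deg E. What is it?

QI69ob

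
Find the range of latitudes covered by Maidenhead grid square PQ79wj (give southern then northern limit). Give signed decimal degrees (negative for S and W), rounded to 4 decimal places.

Field P=15, Q=16: +15·20° lon, +16·10° lat → SW at lon 120°, lat 70°.
Square 7, 9: +7·2° lon, +9·1° lat → SW at lon 134°, lat 79°.
Subsquare w=22, j=9: +22·0.0833333° lon, +9·0.0416667° lat → SW at lon 135.833°, lat 79.375°.
Cell spans 0.0833333° lon × 0.0416667° lat.
south 79.3750, north 79.4167.

79.3750, 79.4167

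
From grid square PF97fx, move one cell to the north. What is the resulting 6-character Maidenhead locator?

PF98fa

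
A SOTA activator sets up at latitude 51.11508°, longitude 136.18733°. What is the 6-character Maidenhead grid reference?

PO81cc

Offset from 180°W / 90°S: lon 316.1873°, lat 141.1151°.
Field: 316.1873/20 → 15 → P, 141.1151/10 → 14 → O; chars PO.
Square: 16.1873/2 → 8, 1.1151/1 → 1; chars 81.
Subsquare: 0.1873/0.0833333 → 2 → c, 0.1151/0.0416667 → 2 → c; chars cc.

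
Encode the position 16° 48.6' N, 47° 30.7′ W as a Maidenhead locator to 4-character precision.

GK66

Offset from 180°W / 90°S: lon 132.49°, lat 106.81°.
Field: 132.49/20 → 6 → G, 106.81/10 → 10 → K; chars GK.
Square: 12.49/2 → 6, 6.81/1 → 6; chars 66.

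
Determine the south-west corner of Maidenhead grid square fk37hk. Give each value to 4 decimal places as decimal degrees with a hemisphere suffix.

Field F=5, K=10: +5·20° lon, +10·10° lat → SW at lon -80°, lat 10°.
Square 3, 7: +3·2° lon, +7·1° lat → SW at lon -74°, lat 17°.
Subsquare h=7, k=10: +7·0.0833333° lon, +10·0.0416667° lat → SW at lon -73.4167°, lat 17.4167°.
latitude 17.4167° N, longitude 73.4167° W.

17.4167° N, 73.4167° W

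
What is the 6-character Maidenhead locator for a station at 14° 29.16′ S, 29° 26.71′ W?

Add 180° to longitude and 90° to latitude: 150.5548, 75.5140.
Field: 150.5548/20 → 7 → H, 75.5140/10 → 7 → H; chars HH.
Square: 10.5548/2 → 5, 5.5140/1 → 5; chars 55.
Subsquare: 0.5548/0.0833333 → 6 → g, 0.5140/0.0416667 → 12 → m; chars gm.

HH55gm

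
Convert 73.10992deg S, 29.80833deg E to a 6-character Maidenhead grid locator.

Shift to the Maidenhead origin (180°W, 90°S): lon 209.8083, lat 16.8901.
Field: 209.8083/20 → 10 → K, 16.8901/10 → 1 → B; chars KB.
Square: 9.8083/2 → 4, 6.8901/1 → 6; chars 46.
Subsquare: 1.8083/0.0833333 → 21 → v, 0.8901/0.0416667 → 21 → v; chars vv.

KB46vv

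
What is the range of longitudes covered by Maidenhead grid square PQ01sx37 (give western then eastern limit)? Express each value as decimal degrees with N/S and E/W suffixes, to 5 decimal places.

121.52500° E, 121.53333° E

Field P=15, Q=16: +15·20° lon, +16·10° lat → SW at lon 120°, lat 70°.
Square 0, 1: +0·2° lon, +1·1° lat → SW at lon 120°, lat 71°.
Subsquare s=18, x=23: +18·0.0833333° lon, +23·0.0416667° lat → SW at lon 121.5°, lat 71.9583°.
Extended square 3, 7: +3·0.00833333° lon, +7·0.00416667° lat → SW at lon 121.525°, lat 71.9875°.
Cell spans 0.00833333° lon × 0.00416667° lat.
west 121.52500° E, east 121.53333° E.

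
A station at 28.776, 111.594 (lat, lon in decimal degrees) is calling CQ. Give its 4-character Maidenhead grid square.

OL58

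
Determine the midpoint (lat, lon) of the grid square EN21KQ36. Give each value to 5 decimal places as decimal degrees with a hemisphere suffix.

Field E=4, N=13: +4·20° lon, +13·10° lat → SW at lon -100°, lat 40°.
Square 2, 1: +2·2° lon, +1·1° lat → SW at lon -96°, lat 41°.
Subsquare k=10, q=16: +10·0.0833333° lon, +16·0.0416667° lat → SW at lon -95.1667°, lat 41.6667°.
Extended square 3, 6: +3·0.00833333° lon, +6·0.00416667° lat → SW at lon -95.1417°, lat 41.6917°.
Cell spans 0.00833333° lon × 0.00416667° lat. Centre is SW corner plus half of each.
latitude 41.69375° N, longitude 95.13750° W.

41.69375° N, 95.13750° W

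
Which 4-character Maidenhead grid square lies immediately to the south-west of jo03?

IO92

Longitude square 0; −1 → -1, wraps to 9, carry into field.
Longitude field J = 9; −1 → 8 = I.
Latitude square 3; −1 → 2.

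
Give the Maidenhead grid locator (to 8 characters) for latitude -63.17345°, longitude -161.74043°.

AC96dt18

Offset from 180°W / 90°S: lon 18.25957°, lat 26.82655°.
Field (20°×10°, letters A–R): 18.25957/20 → 0 → A, 26.82655/10 → 2 → C; chars AC.
Square (2°×1°, digits 0–9): 18.25957/2 → 9, 6.82655/1 → 6; chars 96.
Subsquare (5′×2.5′, letters a–x): 0.25957/0.0833333 → 3 → d, 0.82655/0.0416667 → 19 → t; chars dt.
Extended square (30″×15″, digits 0–9): 0.00957/0.00833333 → 1, 0.03488/0.00416667 → 8; chars 18.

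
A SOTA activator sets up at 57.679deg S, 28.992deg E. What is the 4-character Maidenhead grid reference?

KD42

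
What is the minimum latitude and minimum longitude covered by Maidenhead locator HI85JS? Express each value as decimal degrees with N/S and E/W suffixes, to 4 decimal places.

4.2500° S, 23.2500° W

Field H=7, I=8: +7·20° lon, +8·10° lat → SW at lon -40°, lat -10°.
Square 8, 5: +8·2° lon, +5·1° lat → SW at lon -24°, lat -5°.
Subsquare j=9, s=18: +9·0.0833333° lon, +18·0.0416667° lat → SW at lon -23.25°, lat -4.25°.
latitude 4.2500° S, longitude 23.2500° W.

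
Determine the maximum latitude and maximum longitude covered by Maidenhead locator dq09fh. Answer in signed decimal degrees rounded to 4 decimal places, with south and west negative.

Field D=3, Q=16: +3·20° lon, +16·10° lat → SW at lon -120°, lat 70°.
Square 0, 9: +0·2° lon, +9·1° lat → SW at lon -120°, lat 79°.
Subsquare f=5, h=7: +5·0.0833333° lon, +7·0.0416667° lat → SW at lon -119.583°, lat 79.2917°.
Cell spans 0.0833333° lon × 0.0416667° lat. NE corner is SW corner plus one full cell.
latitude 79.3333, longitude -119.5000.

79.3333, -119.5000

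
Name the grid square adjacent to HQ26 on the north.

HQ27

Latitude square 6; +1 → 7.
The longitude characters are unchanged.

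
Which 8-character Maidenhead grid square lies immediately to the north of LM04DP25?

Latitude extended square 5; +1 → 6.
The longitude characters are unchanged.

LM04dp26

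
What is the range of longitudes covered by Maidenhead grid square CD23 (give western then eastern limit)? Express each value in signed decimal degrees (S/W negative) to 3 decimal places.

Field C=2, D=3: +2·20° lon, +3·10° lat → SW at lon -140°, lat -60°.
Square 2, 3: +2·2° lon, +3·1° lat → SW at lon -136°, lat -57°.
Cell spans 2° lon × 1° lat.
west -136.000, east -134.000.

-136.000, -134.000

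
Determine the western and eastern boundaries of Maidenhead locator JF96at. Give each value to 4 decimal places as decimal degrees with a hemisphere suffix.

Field J=9, F=5: +9·20° lon, +5·10° lat → SW at lon 0°, lat -40°.
Square 9, 6: +9·2° lon, +6·1° lat → SW at lon 18°, lat -34°.
Subsquare a=0, t=19: +0·0.0833333° lon, +19·0.0416667° lat → SW at lon 18°, lat -33.2083°.
Cell spans 0.0833333° lon × 0.0416667° lat.
west 18.0000° E, east 18.0833° E.

18.0000° E, 18.0833° E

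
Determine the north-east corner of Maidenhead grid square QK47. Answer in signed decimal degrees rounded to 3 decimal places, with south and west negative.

18.000, 150.000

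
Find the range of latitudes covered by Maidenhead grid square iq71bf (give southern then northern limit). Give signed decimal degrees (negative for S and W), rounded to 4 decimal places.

Field I=8, Q=16: +8·20° lon, +16·10° lat → SW at lon -20°, lat 70°.
Square 7, 1: +7·2° lon, +1·1° lat → SW at lon -6°, lat 71°.
Subsquare b=1, f=5: +1·0.0833333° lon, +5·0.0416667° lat → SW at lon -5.91667°, lat 71.2083°.
Cell spans 0.0833333° lon × 0.0416667° lat.
south 71.2083, north 71.2500.

71.2083, 71.2500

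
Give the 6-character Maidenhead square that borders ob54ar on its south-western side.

OB44xq

Longitude subsquare a = 0; −1 → -1, wraps to 23 = x, carry into square.
Longitude square 5; −1 → 4.
Latitude subsquare r = 17; −1 → 16 = q.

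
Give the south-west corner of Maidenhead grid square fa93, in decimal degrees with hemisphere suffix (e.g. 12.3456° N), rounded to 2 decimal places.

87.00° S, 62.00° W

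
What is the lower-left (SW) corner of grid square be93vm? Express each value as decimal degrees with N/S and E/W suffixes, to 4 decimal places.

Field B=1, E=4: +1·20° lon, +4·10° lat → SW at lon -160°, lat -50°.
Square 9, 3: +9·2° lon, +3·1° lat → SW at lon -142°, lat -47°.
Subsquare v=21, m=12: +21·0.0833333° lon, +12·0.0416667° lat → SW at lon -140.25°, lat -46.5°.
latitude 46.5000° S, longitude 140.2500° W.

46.5000° S, 140.2500° W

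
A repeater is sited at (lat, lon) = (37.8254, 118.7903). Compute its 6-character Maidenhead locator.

OM97jt

Shift to the Maidenhead origin (180°W, 90°S): lon 298.7903, lat 127.8254.
Field: lon ⌊298.7903/20⌋ = 14 → O; lat ⌊127.8254/10⌋ = 12 → M.
Square: lon ⌊18.7903/2⌋ = 9; lat ⌊7.8254/1⌋ = 7.
Subsquare: lon ⌊0.7903/0.0833333⌋ = 9 → j; lat ⌊0.8254/0.0416667⌋ = 19 → t.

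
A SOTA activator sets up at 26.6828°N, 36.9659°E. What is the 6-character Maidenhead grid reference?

KL86lq

Shift to the Maidenhead origin (180°W, 90°S): lon 216.9659, lat 116.6828.
Field: 216.9659/20 → 10 → K, 116.6828/10 → 11 → L; chars KL.
Square: 16.9659/2 → 8, 6.6828/1 → 6; chars 86.
Subsquare: 0.9659/0.0833333 → 11 → l, 0.6828/0.0416667 → 16 → q; chars lq.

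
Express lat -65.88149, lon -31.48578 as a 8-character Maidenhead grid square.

HC44gc18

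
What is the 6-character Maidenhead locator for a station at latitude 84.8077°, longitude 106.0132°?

Add 180° to longitude and 90° to latitude: 286.0132, 174.8077.
Field: lon ⌊286.0132/20⌋ = 14 → O; lat ⌊174.8077/10⌋ = 17 → R.
Square: lon ⌊6.0132/2⌋ = 3; lat ⌊4.8077/1⌋ = 4.
Subsquare: lon ⌊0.0132/0.0833333⌋ = 0 → a; lat ⌊0.8077/0.0416667⌋ = 19 → t.

OR34at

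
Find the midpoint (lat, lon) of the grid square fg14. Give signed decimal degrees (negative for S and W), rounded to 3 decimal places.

-25.500, -77.000

Field F=5, G=6: +5·20° lon, +6·10° lat → SW at lon -80°, lat -30°.
Square 1, 4: +1·2° lon, +4·1° lat → SW at lon -78°, lat -26°.
Cell spans 2° lon × 1° lat. Centre is SW corner plus half of each.
latitude -25.500, longitude -77.000.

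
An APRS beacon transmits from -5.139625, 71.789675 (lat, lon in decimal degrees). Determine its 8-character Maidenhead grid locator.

MI54vu46

Offset from 180°W / 90°S: lon 251.78967°, lat 84.86038°.
Field: lon ⌊251.78967/20⌋ = 12 → M; lat ⌊84.86038/10⌋ = 8 → I.
Square: lon ⌊11.78967/2⌋ = 5; lat ⌊4.86038/1⌋ = 4.
Subsquare: lon ⌊1.78967/0.0833333⌋ = 21 → v; lat ⌊0.86038/0.0416667⌋ = 20 → u.
Extended square: lon ⌊0.03967/0.00833333⌋ = 4; lat ⌊0.02704/0.00416667⌋ = 6.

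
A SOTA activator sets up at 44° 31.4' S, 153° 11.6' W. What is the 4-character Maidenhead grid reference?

Shift to the Maidenhead origin (180°W, 90°S): lon 26.81, lat 45.48.
Field: lon ⌊26.81/20⌋ = 1 → B; lat ⌊45.48/10⌋ = 4 → E.
Square: lon ⌊6.81/2⌋ = 3; lat ⌊5.48/1⌋ = 5.

BE35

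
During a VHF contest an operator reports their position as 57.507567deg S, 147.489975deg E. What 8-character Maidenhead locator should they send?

Shift to the Maidenhead origin (180°W, 90°S): lon 327.48997, lat 32.49243.
Field: lon ⌊327.48997/20⌋ = 16 → Q; lat ⌊32.49243/10⌋ = 3 → D.
Square: lon ⌊7.48997/2⌋ = 3; lat ⌊2.49243/1⌋ = 2.
Subsquare: lon ⌊1.48997/0.0833333⌋ = 17 → r; lat ⌊0.49243/0.0416667⌋ = 11 → l.
Extended square: lon ⌊0.07331/0.00833333⌋ = 8; lat ⌊0.03410/0.00416667⌋ = 8.

QD32rl88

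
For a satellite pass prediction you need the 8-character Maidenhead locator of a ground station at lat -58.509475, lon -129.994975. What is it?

Shift to the Maidenhead origin (180°W, 90°S): lon 50.00502, lat 31.49052.
Field: 50.00502/20 → 2 → C, 31.49052/10 → 3 → D; chars CD.
Square: 10.00502/2 → 5, 1.49052/1 → 1; chars 51.
Subsquare: 0.00502/0.0833333 → 0 → a, 0.49052/0.0416667 → 11 → l; chars al.
Extended square: 0.00502/0.00833333 → 0, 0.03219/0.00416667 → 7; chars 07.

CD51al07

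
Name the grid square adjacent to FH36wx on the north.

FH37wa

Latitude subsquare x = 23; +1 → 24, wraps to 0 = a, carry into square.
Latitude square 6; +1 → 7.
The longitude characters are unchanged.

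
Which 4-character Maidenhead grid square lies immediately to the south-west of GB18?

GB07

Longitude square 1; −1 → 0.
Latitude square 8; −1 → 7.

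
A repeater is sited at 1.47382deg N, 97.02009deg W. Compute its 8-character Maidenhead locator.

EJ11ll73

Add 180° to longitude and 90° to latitude: 82.97991, 91.47382.
Field: lon ⌊82.97991/20⌋ = 4 → E; lat ⌊91.47382/10⌋ = 9 → J.
Square: lon ⌊2.97991/2⌋ = 1; lat ⌊1.47382/1⌋ = 1.
Subsquare: lon ⌊0.97991/0.0833333⌋ = 11 → l; lat ⌊0.47382/0.0416667⌋ = 11 → l.
Extended square: lon ⌊0.06324/0.00833333⌋ = 7; lat ⌊0.01549/0.00416667⌋ = 3.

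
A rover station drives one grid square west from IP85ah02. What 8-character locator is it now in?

IP75xh92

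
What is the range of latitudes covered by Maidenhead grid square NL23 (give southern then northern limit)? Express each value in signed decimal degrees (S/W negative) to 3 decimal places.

23.000, 24.000

Field N=13, L=11: +13·20° lon, +11·10° lat → SW at lon 80°, lat 20°.
Square 2, 3: +2·2° lon, +3·1° lat → SW at lon 84°, lat 23°.
Cell spans 2° lon × 1° lat.
south 23.000, north 24.000.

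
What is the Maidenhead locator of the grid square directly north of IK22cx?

IK23ca

Latitude subsquare x = 23; +1 → 24, wraps to 0 = a, carry into square.
Latitude square 2; +1 → 3.
The longitude characters are unchanged.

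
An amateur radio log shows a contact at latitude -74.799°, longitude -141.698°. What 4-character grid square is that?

BB95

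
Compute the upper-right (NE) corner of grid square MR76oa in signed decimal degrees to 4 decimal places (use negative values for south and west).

86.0417, 75.2500

Field M=12, R=17: +12·20° lon, +17·10° lat → SW at lon 60°, lat 80°.
Square 7, 6: +7·2° lon, +6·1° lat → SW at lon 74°, lat 86°.
Subsquare o=14, a=0: +14·0.0833333° lon, +0·0.0416667° lat → SW at lon 75.1667°, lat 86°.
Cell spans 0.0833333° lon × 0.0416667° lat. NE corner is SW corner plus one full cell.
latitude 86.0417, longitude 75.2500.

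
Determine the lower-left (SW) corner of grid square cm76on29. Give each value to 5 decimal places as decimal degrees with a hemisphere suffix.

Field C=2, M=12: +2·20° lon, +12·10° lat → SW at lon -140°, lat 30°.
Square 7, 6: +7·2° lon, +6·1° lat → SW at lon -126°, lat 36°.
Subsquare o=14, n=13: +14·0.0833333° lon, +13·0.0416667° lat → SW at lon -124.833°, lat 36.5417°.
Extended square 2, 9: +2·0.00833333° lon, +9·0.00416667° lat → SW at lon -124.817°, lat 36.5792°.
latitude 36.57917° N, longitude 124.81667° W.

36.57917° N, 124.81667° W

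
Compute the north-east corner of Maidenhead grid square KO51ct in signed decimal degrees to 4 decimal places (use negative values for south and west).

Field K=10, O=14: +10·20° lon, +14·10° lat → SW at lon 20°, lat 50°.
Square 5, 1: +5·2° lon, +1·1° lat → SW at lon 30°, lat 51°.
Subsquare c=2, t=19: +2·0.0833333° lon, +19·0.0416667° lat → SW at lon 30.1667°, lat 51.7917°.
Cell spans 0.0833333° lon × 0.0416667° lat. NE corner is SW corner plus one full cell.
latitude 51.8333, longitude 30.2500.

51.8333, 30.2500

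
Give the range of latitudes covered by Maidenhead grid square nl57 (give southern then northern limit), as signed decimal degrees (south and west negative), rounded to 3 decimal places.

Field N=13, L=11: +13·20° lon, +11·10° lat → SW at lon 80°, lat 20°.
Square 5, 7: +5·2° lon, +7·1° lat → SW at lon 90°, lat 27°.
Cell spans 2° lon × 1° lat.
south 27.000, north 28.000.

27.000, 28.000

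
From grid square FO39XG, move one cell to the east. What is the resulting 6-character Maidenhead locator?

FO49ag

Longitude subsquare x = 23; +1 → 24, wraps to 0 = a, carry into square.
Longitude square 3; +1 → 4.
The latitude characters are unchanged.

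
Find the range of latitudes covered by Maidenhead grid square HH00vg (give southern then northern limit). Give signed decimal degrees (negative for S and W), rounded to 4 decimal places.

Field H=7, H=7: +7·20° lon, +7·10° lat → SW at lon -40°, lat -20°.
Square 0, 0: +0·2° lon, +0·1° lat → SW at lon -40°, lat -20°.
Subsquare v=21, g=6: +21·0.0833333° lon, +6·0.0416667° lat → SW at lon -38.25°, lat -19.75°.
Cell spans 0.0833333° lon × 0.0416667° lat.
south -19.7500, north -19.7083.

-19.7500, -19.7083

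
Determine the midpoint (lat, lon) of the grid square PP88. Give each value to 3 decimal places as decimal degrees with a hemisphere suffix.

68.500° N, 137.000° E

Field P=15, P=15: +15·20° lon, +15·10° lat → SW at lon 120°, lat 60°.
Square 8, 8: +8·2° lon, +8·1° lat → SW at lon 136°, lat 68°.
Cell spans 2° lon × 1° lat. Centre is SW corner plus half of each.
latitude 68.500° N, longitude 137.000° E.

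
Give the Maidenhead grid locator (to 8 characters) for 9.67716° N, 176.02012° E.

RJ89aq22

Add 180° to longitude and 90° to latitude: 356.02012, 99.67716.
Field (20°×10°, letters A–R): lon ⌊356.02012/20⌋ = 17 → R; lat ⌊99.67716/10⌋ = 9 → J.
Square (2°×1°, digits 0–9): lon ⌊16.02012/2⌋ = 8; lat ⌊9.67716/1⌋ = 9.
Subsquare (5′×2.5′, letters a–x): lon ⌊0.02012/0.0833333⌋ = 0 → a; lat ⌊0.67716/0.0416667⌋ = 16 → q.
Extended square (30″×15″, digits 0–9): lon ⌊0.02012/0.00833333⌋ = 2; lat ⌊0.01049/0.00416667⌋ = 2.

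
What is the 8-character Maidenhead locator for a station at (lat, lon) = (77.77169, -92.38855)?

EQ37ts35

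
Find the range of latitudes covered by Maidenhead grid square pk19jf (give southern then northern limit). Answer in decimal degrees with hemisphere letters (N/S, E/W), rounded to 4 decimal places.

Field P=15, K=10: +15·20° lon, +10·10° lat → SW at lon 120°, lat 10°.
Square 1, 9: +1·2° lon, +9·1° lat → SW at lon 122°, lat 19°.
Subsquare j=9, f=5: +9·0.0833333° lon, +5·0.0416667° lat → SW at lon 122.75°, lat 19.2083°.
Cell spans 0.0833333° lon × 0.0416667° lat.
south 19.2083° N, north 19.2500° N.

19.2083° N, 19.2500° N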